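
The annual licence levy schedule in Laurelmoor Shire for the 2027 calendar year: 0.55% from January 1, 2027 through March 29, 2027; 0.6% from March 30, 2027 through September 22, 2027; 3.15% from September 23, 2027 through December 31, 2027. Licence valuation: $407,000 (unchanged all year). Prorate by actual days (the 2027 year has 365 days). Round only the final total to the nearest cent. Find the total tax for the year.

$5,236.36

January 1 – March 29, 2027: 88 days at 0.55% → $407,000 × 0.55% × 88/365 = $539.6932
March 30 – September 22, 2027: 177 days at 0.6% → $407,000 × 0.6% × 177/365 = $1,184.2027
September 23 – December 31, 2027: 100 days at 3.15% → $407,000 × 3.15% × 100/365 = $3,512.4658
Total = $5,236.3616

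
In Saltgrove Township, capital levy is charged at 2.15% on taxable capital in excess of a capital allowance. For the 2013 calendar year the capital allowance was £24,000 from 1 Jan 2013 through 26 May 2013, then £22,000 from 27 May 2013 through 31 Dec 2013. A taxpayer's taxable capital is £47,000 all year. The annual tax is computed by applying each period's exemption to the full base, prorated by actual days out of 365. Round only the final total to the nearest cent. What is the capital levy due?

1 Jan – 26 May 2013: 146 days, exemption £24,000 → (£47,000 − £24,000) × 2.15% × 146/365 = £197.8000
27 May – 31 Dec 2013: 219 days, exemption £22,000 → (£47,000 − £22,000) × 2.15% × 219/365 = £322.5000
Total = £520.3000

£520.30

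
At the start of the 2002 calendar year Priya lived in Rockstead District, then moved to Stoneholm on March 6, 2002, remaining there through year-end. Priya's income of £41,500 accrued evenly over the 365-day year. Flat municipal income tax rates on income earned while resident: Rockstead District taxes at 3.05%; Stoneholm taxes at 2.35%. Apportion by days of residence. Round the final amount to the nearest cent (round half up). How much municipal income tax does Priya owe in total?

Rockstead District, January 1 – March 5, 2002: 64 days → £41,500 × 3.05% × 64/365 = £221.9397
Stoneholm, March 6 – December 31, 2002: 301 days → £41,500 × 2.35% × 301/365 = £804.2473
Total = £1,026.1870

£1,026.19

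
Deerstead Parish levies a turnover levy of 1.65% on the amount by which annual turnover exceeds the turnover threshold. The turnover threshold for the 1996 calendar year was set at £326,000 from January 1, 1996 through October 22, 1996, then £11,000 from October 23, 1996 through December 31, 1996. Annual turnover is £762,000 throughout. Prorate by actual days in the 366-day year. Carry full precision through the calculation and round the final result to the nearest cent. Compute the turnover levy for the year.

£8,188.06

January 1 – October 22, 1996: 296 days, exemption £326,000 → (£762,000 − £326,000) × 1.65% × 296/366 = £5,818.0984
October 23 – December 31, 1996: 70 days, exemption £11,000 → (£762,000 − £11,000) × 1.65% × 70/366 = £2,369.9590
Total = £8,188.0574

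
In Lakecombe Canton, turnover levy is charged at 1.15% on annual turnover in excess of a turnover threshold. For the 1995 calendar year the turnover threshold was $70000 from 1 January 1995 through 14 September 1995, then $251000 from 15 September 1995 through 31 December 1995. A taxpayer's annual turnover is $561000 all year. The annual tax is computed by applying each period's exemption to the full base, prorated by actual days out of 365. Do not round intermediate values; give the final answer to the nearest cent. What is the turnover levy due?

1 January – 14 September 1995: 257 days, exemption $70000 → ($561000 − $70000) × 1.15% × 257/365 = $3975.7548
15 September – 31 December 1995: 108 days, exemption $251000 → ($561000 − $251000) × 1.15% × 108/365 = $1054.8493
Total = $5030.6041

$5030.60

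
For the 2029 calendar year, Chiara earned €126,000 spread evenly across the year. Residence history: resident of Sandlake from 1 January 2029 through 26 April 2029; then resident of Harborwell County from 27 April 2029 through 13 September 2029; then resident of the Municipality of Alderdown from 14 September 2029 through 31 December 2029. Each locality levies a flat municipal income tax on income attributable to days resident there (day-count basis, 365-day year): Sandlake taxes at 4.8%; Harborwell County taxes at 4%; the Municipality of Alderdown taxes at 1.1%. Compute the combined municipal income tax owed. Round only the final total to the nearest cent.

Sandlake, 1 January – 26 April 2029: 116 days → €126,000 × 4.8% × 116/365 = €1,922.1041
Harborwell County, 27 April – 13 September 2029: 140 days → €126,000 × 4% × 140/365 = €1,933.1507
The Municipality of Alderdown, 14 September – 31 December 2029: 109 days → €126,000 × 1.1% × 109/365 = €413.9014
Total = €4,269.1562

€4,269.16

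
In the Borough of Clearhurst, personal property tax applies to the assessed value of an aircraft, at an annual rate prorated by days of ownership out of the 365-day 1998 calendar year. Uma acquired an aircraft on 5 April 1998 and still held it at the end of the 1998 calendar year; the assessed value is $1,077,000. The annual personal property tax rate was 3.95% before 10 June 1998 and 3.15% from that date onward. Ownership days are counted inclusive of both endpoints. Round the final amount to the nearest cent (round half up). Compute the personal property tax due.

$26,746.48

5 April – 9 June 1998: 66 days at 3.95% → $1,077,000 × 3.95% × 66/365 = $7,692.4356
10 June – 31 December 1998: 205 days at 3.15% → $1,077,000 × 3.15% × 205/365 = $19,054.0479
Total = $26,746.4836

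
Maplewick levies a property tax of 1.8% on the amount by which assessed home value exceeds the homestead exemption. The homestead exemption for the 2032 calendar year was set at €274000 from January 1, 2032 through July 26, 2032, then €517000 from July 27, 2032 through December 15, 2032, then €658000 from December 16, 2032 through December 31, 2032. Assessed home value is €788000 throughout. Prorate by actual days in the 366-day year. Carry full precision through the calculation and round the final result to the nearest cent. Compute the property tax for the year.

€7252.82

January 1 – July 26, 2032: 208 days, exemption €274000 → (€788000 − €274000) × 1.8% × 208/366 = €5257.9672
July 27 – December 15, 2032: 142 days, exemption €517000 → (€788000 − €517000) × 1.8% × 142/366 = €1892.5574
December 16 – December 31, 2032: 16 days, exemption €658000 → (€788000 − €658000) × 1.8% × 16/366 = €102.2951
Total = €7252.8197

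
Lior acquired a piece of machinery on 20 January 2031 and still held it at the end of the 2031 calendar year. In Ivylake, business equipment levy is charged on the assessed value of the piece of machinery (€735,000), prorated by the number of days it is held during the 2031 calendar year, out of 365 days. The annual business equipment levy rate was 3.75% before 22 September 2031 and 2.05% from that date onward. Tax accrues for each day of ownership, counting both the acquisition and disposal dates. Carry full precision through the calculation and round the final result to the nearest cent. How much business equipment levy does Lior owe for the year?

20 January – 21 September 2031: 245 days at 3.75% → €735,000 × 3.75% × 245/365 = €18,500.8562
22 September – 31 December 2031: 101 days at 2.05% → €735,000 × 2.05% × 101/365 = €4,169.3630
Total = €22,670.2192

€22,670.22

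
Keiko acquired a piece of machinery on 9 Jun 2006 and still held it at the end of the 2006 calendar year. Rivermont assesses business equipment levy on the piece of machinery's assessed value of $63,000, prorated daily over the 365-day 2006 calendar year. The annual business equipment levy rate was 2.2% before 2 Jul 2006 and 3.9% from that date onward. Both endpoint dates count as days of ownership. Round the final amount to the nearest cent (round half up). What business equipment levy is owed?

9 Jun – 1 Jul 2006: 23 days at 2.2% → $63,000 × 2.2% × 23/365 = $87.3370
2 Jul – 31 Dec 2006: 183 days at 3.9% → $63,000 × 3.9% × 183/365 = $1,231.8658
Total = $1,319.2027

$1,319.20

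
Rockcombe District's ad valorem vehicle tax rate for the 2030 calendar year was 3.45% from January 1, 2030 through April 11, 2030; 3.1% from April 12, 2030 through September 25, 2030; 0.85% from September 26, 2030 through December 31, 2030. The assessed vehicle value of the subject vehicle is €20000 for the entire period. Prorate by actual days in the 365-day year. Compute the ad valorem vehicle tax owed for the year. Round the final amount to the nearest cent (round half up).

€519.78

January 1 – April 11, 2030: 101 days at 3.45% → €20000 × 3.45% × 101/365 = €190.9315
April 12 – September 25, 2030: 167 days at 3.1% → €20000 × 3.1% × 167/365 = €283.6712
September 26 – December 31, 2030: 97 days at 0.85% → €20000 × 0.85% × 97/365 = €45.1781
Total = €519.7808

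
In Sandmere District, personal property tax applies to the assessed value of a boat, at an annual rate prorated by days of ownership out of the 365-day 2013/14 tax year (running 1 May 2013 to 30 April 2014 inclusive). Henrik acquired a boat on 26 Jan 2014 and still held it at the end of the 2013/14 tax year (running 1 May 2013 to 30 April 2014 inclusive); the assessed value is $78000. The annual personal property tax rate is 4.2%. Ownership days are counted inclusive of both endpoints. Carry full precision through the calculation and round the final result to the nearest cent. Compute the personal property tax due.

Days held (26 Jan – 30 Apr 2014): 95 out of 365
Tax = $78000 × 4.2% × 95/365 = $852.6575

$852.66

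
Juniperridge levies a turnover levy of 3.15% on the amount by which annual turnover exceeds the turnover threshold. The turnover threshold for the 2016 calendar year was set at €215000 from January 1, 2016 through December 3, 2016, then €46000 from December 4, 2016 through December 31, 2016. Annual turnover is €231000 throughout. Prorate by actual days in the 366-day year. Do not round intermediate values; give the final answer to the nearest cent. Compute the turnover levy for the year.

January 1 – December 3, 2016: 338 days, exemption €215000 → (€231000 − €215000) × 3.15% × 338/366 = €465.4426
December 4 – December 31, 2016: 28 days, exemption €46000 → (€231000 − €46000) × 3.15% × 28/366 = €445.8197
Total = €911.2623

€911.26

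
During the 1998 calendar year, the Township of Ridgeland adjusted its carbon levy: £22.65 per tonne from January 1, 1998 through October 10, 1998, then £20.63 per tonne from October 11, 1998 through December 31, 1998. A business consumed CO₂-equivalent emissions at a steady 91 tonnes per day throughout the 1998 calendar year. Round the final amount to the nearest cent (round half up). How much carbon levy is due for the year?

January 1 – October 10, 1998: 283 days × 91 tonnes/day = 25,753 tonnes at £22.65/tonne → £583305.45
October 11 – December 31, 1998: 82 days × 91 tonnes/day = 7,462 tonnes at £20.63/tonne → £153941.06

£737246.51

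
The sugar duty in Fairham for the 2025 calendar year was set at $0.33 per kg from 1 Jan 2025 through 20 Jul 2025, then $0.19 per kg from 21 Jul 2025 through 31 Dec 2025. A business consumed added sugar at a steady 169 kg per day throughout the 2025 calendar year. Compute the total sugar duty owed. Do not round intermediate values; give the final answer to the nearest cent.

1 Jan – 20 Jul 2025: 201 days × 169 kg/day = 33,969 kg at $0.33/kg → $11,209.77
21 Jul – 31 Dec 2025: 164 days × 169 kg/day = 27,716 kg at $0.19/kg → $5,266.04

$16,475.81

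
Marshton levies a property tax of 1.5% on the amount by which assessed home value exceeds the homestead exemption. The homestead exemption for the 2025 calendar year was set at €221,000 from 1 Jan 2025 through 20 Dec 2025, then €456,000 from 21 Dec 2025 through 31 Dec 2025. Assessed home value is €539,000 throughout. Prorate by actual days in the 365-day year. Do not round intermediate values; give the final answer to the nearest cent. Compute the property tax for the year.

1 Jan – 20 Dec 2025: 354 days, exemption €221,000 → (€539,000 − €221,000) × 1.5% × 354/365 = €4,626.2466
21 Dec – 31 Dec 2025: 11 days, exemption €456,000 → (€539,000 − €456,000) × 1.5% × 11/365 = €37.5205
Total = €4,663.7671

€4,663.77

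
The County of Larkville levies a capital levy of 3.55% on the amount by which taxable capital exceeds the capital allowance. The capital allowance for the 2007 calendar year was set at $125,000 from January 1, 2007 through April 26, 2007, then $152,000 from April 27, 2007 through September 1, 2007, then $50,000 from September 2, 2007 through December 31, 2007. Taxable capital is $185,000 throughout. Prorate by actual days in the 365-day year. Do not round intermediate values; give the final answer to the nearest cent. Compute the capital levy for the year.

January 1 – April 26, 2007: 116 days, exemption $125,000 → ($185,000 − $125,000) × 3.55% × 116/365 = $676.9315
April 27 – September 1, 2007: 128 days, exemption $152,000 → ($185,000 − $152,000) × 3.55% × 128/365 = $410.8274
September 2 – December 31, 2007: 121 days, exemption $50,000 → ($185,000 − $50,000) × 3.55% × 121/365 = $1,588.7466
Total = $2,676.5055

$2,676.51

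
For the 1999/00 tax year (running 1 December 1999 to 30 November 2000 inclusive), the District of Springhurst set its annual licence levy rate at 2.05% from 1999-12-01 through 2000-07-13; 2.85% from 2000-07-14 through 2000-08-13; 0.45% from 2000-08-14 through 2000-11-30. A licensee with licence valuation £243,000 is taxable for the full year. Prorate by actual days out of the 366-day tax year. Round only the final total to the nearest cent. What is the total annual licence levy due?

£3,988.25

1999-12-01 to 2000-07-13: 226 days at 2.05% → £243,000 × 2.05% × 226/366 = £3,076.0082
2000-07-14 to 2000-08-13: 31 days at 2.85% → £243,000 × 2.85% × 31/366 = £586.5861
2000-08-14 to 2000-11-30: 109 days at 0.45% → £243,000 × 0.45% × 109/366 = £325.6598
Total = £3,988.2541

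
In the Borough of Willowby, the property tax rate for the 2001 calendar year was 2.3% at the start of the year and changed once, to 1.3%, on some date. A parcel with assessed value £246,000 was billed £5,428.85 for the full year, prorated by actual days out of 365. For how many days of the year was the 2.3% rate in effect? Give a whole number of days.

331 days

Let d = days at the first rate; then 365 − d days at the second rate.
£246,000 × [2.3%·d + 1.3%·(365−d)] / 365 = £5,428.85
Solving gives d = 331, so the new rate took effect on 28 Nov 2001.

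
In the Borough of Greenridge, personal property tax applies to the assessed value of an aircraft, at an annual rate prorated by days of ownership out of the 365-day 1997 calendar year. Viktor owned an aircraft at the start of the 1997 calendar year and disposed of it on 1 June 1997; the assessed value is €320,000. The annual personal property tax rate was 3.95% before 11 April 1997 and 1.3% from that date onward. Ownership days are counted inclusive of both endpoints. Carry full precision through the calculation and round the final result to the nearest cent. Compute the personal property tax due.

€4,055.67

1 January – 10 April 1997: 100 days at 3.95% → €320,000 × 3.95% × 100/365 = €3,463.0137
11 April – 1 June 1997: 52 days at 1.3% → €320,000 × 1.3% × 52/365 = €592.6575
Total = €4,055.6712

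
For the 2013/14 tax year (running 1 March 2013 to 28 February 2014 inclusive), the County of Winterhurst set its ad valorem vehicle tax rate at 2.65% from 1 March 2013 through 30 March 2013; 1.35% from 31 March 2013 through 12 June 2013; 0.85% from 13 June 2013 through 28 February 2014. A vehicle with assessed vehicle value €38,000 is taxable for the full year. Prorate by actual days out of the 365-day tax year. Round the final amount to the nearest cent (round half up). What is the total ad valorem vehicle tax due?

€417.74

1 March – 30 March 2013: 30 days at 2.65% → €38,000 × 2.65% × 30/365 = €82.7671
31 March – 12 June 2013: 74 days at 1.35% → €38,000 × 1.35% × 74/365 = €104.0055
13 June 2013 – 28 February 2014: 261 days at 0.85% → €38,000 × 0.85% × 261/365 = €230.9671
Total = €417.7397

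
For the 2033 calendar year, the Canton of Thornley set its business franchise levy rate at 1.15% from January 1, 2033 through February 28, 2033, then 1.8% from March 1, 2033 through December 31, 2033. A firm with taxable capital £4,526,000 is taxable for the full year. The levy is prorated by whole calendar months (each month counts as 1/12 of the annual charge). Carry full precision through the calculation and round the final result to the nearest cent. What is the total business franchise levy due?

£76,564.83

January 1 – February 28, 2033: 2 months at 1.15% → £4,526,000 × 1.15% × 2/12 = £8,674.8333
March 1 – December 31, 2033: 10 months at 1.8% → £4,526,000 × 1.8% × 10/12 = £67,890.0000
Total = £76,564.8333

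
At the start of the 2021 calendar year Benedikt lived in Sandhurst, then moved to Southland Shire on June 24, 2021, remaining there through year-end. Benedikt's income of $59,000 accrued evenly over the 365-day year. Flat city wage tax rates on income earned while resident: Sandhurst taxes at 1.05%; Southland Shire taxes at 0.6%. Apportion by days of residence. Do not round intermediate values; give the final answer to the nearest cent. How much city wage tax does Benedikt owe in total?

$480.57

Sandhurst, January 1 – June 23, 2021: 174 days → $59,000 × 1.05% × 174/365 = $295.3233
Southland Shire, June 24 – December 31, 2021: 191 days → $59,000 × 0.6% × 191/365 = $185.2438
Total = $480.5671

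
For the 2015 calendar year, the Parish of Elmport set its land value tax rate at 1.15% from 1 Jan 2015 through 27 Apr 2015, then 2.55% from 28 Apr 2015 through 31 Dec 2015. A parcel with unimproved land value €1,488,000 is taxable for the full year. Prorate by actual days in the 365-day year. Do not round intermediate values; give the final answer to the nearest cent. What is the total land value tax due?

1 Jan – 27 Apr 2015: 117 days at 1.15% → €1,488,000 × 1.15% × 117/365 = €5,485.2164
28 Apr – 31 Dec 2015: 248 days at 2.55% → €1,488,000 × 2.55% × 248/365 = €25,781.1288
Total = €31,266.3452

€31,266.35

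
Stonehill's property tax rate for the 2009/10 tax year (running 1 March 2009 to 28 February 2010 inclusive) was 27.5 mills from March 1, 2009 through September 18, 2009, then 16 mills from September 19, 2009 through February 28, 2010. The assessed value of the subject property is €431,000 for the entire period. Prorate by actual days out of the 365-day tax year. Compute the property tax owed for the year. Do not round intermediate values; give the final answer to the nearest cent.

March 1 – September 18, 2009: 202 days at 27.5 mills → €431,000 × 2.75% × 202/365 = €6,559.4658
September 19, 2009 – February 28, 2010: 163 days at 16 mills → €431,000 × 1.6% × 163/365 = €3,079.5836
Total = €9,639.0493

€9,639.05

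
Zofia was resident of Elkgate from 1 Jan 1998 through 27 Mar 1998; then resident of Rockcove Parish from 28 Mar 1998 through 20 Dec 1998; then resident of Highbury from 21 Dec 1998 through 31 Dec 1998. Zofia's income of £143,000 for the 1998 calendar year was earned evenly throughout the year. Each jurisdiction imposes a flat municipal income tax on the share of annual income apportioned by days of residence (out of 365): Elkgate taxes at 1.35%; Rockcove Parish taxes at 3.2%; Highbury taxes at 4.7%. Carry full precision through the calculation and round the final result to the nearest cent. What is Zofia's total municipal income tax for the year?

Elkgate, 1 Jan – 27 Mar 1998: 86 days → £143,000 × 1.35% × 86/365 = £454.8575
Rockcove Parish, 28 Mar – 20 Dec 1998: 268 days → £143,000 × 3.2% × 268/365 = £3,359.9123
Highbury, 21 Dec – 31 Dec 1998: 11 days → £143,000 × 4.7% × 11/365 = £202.5507
Total = £4,017.3205

£4,017.32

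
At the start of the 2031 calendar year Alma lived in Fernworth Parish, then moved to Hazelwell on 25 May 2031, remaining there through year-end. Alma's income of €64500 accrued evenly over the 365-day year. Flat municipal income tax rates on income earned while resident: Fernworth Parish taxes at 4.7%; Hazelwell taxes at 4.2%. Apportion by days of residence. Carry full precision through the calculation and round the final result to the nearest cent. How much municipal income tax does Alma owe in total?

Fernworth Parish, 1 Jan – 24 May 2031: 144 days → €64500 × 4.7% × 144/365 = €1195.9890
Hazelwell, 25 May – 31 Dec 2031: 221 days → €64500 × 4.2% × 221/365 = €1640.2438
Total = €2836.2329

€2836.23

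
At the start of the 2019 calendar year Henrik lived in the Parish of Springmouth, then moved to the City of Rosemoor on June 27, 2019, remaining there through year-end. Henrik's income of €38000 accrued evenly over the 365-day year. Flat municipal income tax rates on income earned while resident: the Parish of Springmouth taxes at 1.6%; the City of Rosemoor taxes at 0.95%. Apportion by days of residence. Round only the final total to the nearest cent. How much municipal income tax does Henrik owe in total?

The Parish of Springmouth, January 1 – June 26, 2019: 177 days → €38000 × 1.6% × 177/365 = €294.8384
The City of Rosemoor, June 27 – December 31, 2019: 188 days → €38000 × 0.95% × 188/365 = €185.9397
Total = €480.7781

€480.78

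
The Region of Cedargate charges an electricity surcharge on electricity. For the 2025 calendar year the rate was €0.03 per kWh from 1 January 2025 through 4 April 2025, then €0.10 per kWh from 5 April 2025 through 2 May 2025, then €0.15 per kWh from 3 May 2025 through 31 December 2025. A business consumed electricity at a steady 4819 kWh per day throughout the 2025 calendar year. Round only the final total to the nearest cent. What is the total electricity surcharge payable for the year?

€202,735.33

1 January – 4 April 2025: 94 days × 4819 kWh/day = 452,986 kWh at €0.03/kWh → €13,589.58
5 April – 2 May 2025: 28 days × 4819 kWh/day = 134,932 kWh at €0.10/kWh → €13,493.20
3 May – 31 December 2025: 243 days × 4819 kWh/day = 1,171,017 kWh at €0.15/kWh → €175,652.55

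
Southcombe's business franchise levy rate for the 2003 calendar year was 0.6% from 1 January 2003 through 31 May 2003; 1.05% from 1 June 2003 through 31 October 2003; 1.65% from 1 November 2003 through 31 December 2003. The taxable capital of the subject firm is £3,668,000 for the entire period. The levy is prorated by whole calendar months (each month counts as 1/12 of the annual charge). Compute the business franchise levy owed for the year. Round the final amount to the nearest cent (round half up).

£35,304.50

1 January – 31 May 2003: 5 months at 0.6% → £3,668,000 × 0.6% × 5/12 = £9,170.0000
1 June – 31 October 2003: 5 months at 1.05% → £3,668,000 × 1.05% × 5/12 = £16,047.5000
1 November – 31 December 2003: 2 months at 1.65% → £3,668,000 × 1.65% × 2/12 = £10,087.0000
Total = £35,304.5000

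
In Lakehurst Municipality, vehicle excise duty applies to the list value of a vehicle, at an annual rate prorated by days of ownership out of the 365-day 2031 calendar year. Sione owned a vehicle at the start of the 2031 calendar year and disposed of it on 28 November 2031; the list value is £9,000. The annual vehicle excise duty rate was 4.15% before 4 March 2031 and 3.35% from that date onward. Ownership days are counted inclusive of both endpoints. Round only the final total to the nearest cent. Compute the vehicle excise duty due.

£286.47

1 January – 3 March 2031: 62 days at 4.15% → £9,000 × 4.15% × 62/365 = £63.4438
4 March – 28 November 2031: 270 days at 3.35% → £9,000 × 3.35% × 270/365 = £223.0274
Total = £286.4712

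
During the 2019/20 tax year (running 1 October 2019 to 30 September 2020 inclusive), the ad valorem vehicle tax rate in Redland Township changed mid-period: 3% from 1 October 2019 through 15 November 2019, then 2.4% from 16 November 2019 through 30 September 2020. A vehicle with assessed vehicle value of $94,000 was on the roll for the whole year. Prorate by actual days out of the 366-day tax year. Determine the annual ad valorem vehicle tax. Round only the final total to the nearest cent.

$2,326.89

1 October – 15 November 2019: 46 days at 3% → $94,000 × 3% × 46/366 = $354.4262
16 November 2019 – 30 September 2020: 320 days at 2.4% → $94,000 × 2.4% × 320/366 = $1,972.4590
Total = $2,326.8852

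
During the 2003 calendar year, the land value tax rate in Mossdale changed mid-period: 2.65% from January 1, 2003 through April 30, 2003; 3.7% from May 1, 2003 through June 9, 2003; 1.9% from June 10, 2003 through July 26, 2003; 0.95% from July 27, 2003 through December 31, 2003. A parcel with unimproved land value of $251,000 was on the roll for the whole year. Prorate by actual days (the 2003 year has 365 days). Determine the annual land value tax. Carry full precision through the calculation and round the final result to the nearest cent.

January 1 – April 30, 2003: 120 days at 2.65% → $251,000 × 2.65% × 120/365 = $2,186.7945
May 1 – June 9, 2003: 40 days at 3.7% → $251,000 × 3.7% × 40/365 = $1,017.7534
June 10 – July 26, 2003: 47 days at 1.9% → $251,000 × 1.9% × 47/365 = $614.0904
July 27 – December 31, 2003: 158 days at 0.95% → $251,000 × 0.95% × 158/365 = $1,032.1945
Total = $4,850.8329

$4,850.83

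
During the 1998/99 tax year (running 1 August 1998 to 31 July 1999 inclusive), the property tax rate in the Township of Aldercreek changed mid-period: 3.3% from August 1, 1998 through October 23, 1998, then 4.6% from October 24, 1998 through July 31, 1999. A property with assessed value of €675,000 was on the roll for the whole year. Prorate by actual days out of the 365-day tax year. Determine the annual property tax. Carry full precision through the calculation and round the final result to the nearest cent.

August 1 – October 23, 1998: 84 days at 3.3% → €675,000 × 3.3% × 84/365 = €5,126.3014
October 24, 1998 – July 31, 1999: 281 days at 4.6% → €675,000 × 4.6% × 281/365 = €23,904.2466
Total = €29,030.5479

€29,030.55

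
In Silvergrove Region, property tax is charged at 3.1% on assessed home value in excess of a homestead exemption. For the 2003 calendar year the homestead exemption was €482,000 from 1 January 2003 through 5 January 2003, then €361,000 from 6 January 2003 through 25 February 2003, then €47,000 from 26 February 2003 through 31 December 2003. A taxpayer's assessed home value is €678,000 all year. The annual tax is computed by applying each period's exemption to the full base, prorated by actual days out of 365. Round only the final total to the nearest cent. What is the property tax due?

€18,016.18

1 January – 5 January 2003: 5 days, exemption €482,000 → (€678,000 − €482,000) × 3.1% × 5/365 = €83.2329
6 January – 25 February 2003: 51 days, exemption €361,000 → (€678,000 − €361,000) × 3.1% × 51/365 = €1,373.0877
26 February – 31 December 2003: 309 days, exemption €47,000 → (€678,000 − €47,000) × 3.1% × 309/365 = €16,559.8603
Total = €18,016.1808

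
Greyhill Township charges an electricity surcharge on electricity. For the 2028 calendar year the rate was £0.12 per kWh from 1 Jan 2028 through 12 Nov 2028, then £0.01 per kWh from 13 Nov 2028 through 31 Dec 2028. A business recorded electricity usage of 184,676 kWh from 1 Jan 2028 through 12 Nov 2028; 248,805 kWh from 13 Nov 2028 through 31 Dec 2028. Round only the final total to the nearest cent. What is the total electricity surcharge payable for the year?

£24,649.17

1 Jan – 12 Nov 2028: 184,676 kWh at £0.12/kWh → £22,161.12
13 Nov – 31 Dec 2028: 248,805 kWh at £0.01/kWh → £2,488.05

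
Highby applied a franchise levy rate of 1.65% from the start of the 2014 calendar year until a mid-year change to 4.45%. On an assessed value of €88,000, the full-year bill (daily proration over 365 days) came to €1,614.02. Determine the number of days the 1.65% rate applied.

Let d = days at the first rate; then 365 − d days at the second rate.
€88,000 × [1.65%·d + 4.45%·(365−d)] / 365 = €1,614.02
Solving gives d = 341, so the new rate took effect on December 8, 2014.

341 days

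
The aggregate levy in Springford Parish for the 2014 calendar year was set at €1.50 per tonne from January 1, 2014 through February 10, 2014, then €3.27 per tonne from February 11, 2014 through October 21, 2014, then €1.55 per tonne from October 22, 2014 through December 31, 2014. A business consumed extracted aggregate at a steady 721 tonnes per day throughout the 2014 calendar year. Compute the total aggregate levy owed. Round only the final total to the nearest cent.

January 1 – February 10, 2014: 41 days × 721 tonnes/day = 29,561 tonnes at €1.50/tonne → €44,341.50
February 11 – October 21, 2014: 253 days × 721 tonnes/day = 182,413 tonnes at €3.27/tonne → €596,490.51
October 22 – December 31, 2014: 71 days × 721 tonnes/day = 51,191 tonnes at €1.55/tonne → €79,346.05

€720,178.06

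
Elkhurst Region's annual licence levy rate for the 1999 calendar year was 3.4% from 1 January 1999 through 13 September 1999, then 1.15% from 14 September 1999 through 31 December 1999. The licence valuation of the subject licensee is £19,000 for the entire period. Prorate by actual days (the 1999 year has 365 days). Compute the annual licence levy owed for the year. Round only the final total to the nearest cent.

1 January – 13 September 1999: 256 days at 3.4% → £19,000 × 3.4% × 256/365 = £453.0849
14 September – 31 December 1999: 109 days at 1.15% → £19,000 × 1.15% × 109/365 = £65.2507
Total = £518.3356

£518.34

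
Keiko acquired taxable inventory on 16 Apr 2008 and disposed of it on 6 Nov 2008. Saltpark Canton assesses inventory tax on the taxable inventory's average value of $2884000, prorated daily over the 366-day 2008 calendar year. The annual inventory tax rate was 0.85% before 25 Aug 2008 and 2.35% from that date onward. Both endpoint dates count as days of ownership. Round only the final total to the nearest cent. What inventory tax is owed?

$22477.08

16 Apr – 24 Aug 2008: 131 days at 0.85% → $2884000 × 0.85% × 131/366 = $8774.1366
25 Aug – 6 Nov 2008: 74 days at 2.35% → $2884000 × 2.35% × 74/366 = $13702.9399
Total = $22477.0765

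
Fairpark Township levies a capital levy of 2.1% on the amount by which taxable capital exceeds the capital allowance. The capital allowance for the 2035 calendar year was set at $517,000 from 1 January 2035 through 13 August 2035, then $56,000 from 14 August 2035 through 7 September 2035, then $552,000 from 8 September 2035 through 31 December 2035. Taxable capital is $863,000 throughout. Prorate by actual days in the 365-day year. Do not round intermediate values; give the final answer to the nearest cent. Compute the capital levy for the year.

1 January – 13 August 2035: 225 days, exemption $517,000 → ($863,000 − $517,000) × 2.1% × 225/365 = $4,479.0411
14 August – 7 September 2035: 25 days, exemption $56,000 → ($863,000 − $56,000) × 2.1% × 25/365 = $1,160.7534
8 September – 31 December 2035: 115 days, exemption $552,000 → ($863,000 − $552,000) × 2.1% × 115/365 = $2,057.7123
Total = $7,697.5068

$7,697.51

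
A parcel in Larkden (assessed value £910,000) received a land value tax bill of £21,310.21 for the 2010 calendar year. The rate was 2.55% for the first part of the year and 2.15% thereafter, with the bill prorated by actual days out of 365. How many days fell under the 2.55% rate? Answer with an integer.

175 days

Let d = days at the first rate; then 365 − d days at the second rate.
£910,000 × [2.55%·d + 2.15%·(365−d)] / 365 = £21,310.21
Solving gives d = 175, so the new rate took effect on 25 June 2010.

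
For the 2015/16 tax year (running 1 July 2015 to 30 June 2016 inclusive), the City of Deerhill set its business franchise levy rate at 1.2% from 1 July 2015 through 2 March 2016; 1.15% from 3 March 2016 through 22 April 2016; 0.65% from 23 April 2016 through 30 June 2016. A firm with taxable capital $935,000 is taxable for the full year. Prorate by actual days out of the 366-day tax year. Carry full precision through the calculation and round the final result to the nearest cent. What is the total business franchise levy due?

$10,185.37

1 July 2015 – 2 March 2016: 246 days at 1.2% → $935,000 × 1.2% × 246/366 = $7,541.3115
3 March – 22 April 2016: 51 days at 1.15% → $935,000 × 1.15% × 51/366 = $1,498.2992
23 April – 30 June 2016: 69 days at 0.65% → $935,000 × 0.65% × 69/366 = $1,145.7582
Total = $10,185.3689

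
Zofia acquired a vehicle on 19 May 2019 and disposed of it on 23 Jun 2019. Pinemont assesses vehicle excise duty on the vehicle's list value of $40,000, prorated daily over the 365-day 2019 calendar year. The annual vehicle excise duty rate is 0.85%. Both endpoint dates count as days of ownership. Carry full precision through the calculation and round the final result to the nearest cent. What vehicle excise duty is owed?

$33.53

Days held (19 May – 23 Jun 2019): 36 out of 365
Tax = $40,000 × 0.85% × 36/365 = $33.5342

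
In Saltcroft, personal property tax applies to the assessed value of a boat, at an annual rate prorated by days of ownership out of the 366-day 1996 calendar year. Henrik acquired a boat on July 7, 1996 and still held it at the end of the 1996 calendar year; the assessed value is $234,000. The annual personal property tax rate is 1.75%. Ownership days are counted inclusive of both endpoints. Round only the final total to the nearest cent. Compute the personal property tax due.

Days held (July 7 – December 31, 1996): 178 out of 366
Tax = $234,000 × 1.75% × 178/366 = $1,991.5574

$1,991.56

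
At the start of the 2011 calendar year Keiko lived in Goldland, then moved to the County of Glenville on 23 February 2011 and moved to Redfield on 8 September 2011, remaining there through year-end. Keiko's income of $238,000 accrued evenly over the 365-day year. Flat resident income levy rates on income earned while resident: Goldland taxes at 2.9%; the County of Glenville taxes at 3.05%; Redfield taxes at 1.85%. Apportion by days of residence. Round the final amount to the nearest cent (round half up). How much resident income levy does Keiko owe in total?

Goldland, 1 January – 22 February 2011: 53 days → $238,000 × 2.9% × 53/365 = $1,002.2082
The County of Glenville, 23 February – 7 September 2011: 197 days → $238,000 × 3.05% × 197/365 = $3,917.8712
Redfield, 8 September – 31 December 2011: 115 days → $238,000 × 1.85% × 115/365 = $1,387.2466
Total = $6,307.3260

$6,307.33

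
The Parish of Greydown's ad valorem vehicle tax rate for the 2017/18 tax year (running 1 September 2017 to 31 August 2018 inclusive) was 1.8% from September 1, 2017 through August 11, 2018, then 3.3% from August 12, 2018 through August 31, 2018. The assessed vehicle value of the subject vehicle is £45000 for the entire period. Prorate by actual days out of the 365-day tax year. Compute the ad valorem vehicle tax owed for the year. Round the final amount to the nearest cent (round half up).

£846.99

September 1, 2017 – August 11, 2018: 345 days at 1.8% → £45000 × 1.8% × 345/365 = £765.6164
August 12 – August 31, 2018: 20 days at 3.3% → £45000 × 3.3% × 20/365 = £81.3699
Total = £846.9863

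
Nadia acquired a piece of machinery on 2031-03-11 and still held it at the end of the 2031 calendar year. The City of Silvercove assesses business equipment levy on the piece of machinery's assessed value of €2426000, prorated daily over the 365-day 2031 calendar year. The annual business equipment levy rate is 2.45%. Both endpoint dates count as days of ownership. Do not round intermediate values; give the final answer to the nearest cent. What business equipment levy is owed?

€48200.96

Days held (2031-03-11 to 2031-12-31): 296 out of 365
Tax = €2426000 × 2.45% × 296/365 = €48200.9644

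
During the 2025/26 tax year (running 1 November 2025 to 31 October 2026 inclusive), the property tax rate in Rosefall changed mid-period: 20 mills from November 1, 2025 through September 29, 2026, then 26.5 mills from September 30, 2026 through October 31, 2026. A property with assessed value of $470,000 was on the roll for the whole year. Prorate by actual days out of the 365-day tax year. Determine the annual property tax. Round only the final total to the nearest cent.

November 1, 2025 – September 29, 2026: 333 days at 20 mills → $470,000 × 2% × 333/365 = $8,575.8904
September 30 – October 31, 2026: 32 days at 26.5 mills → $470,000 × 2.65% × 32/365 = $1,091.9452
Total = $9,667.8356

$9,667.84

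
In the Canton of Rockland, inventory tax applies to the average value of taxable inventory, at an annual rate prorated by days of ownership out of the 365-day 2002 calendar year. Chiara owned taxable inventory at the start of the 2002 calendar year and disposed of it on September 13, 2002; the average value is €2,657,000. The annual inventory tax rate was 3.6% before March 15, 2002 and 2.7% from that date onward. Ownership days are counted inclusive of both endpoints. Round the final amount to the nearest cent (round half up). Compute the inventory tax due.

€55,098.17

January 1 – March 14, 2002: 73 days at 3.6% → €2,657,000 × 3.6% × 73/365 = €19,130.4000
March 15 – September 13, 2002: 183 days at 2.7% → €2,657,000 × 2.7% × 183/365 = €35,967.7726
Total = €55,098.1726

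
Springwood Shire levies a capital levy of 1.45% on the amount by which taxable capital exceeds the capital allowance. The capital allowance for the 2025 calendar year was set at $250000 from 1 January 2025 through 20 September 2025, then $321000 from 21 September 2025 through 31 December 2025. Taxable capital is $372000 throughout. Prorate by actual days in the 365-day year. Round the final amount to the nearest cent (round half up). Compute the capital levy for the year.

$1481.30

1 January – 20 September 2025: 263 days, exemption $250000 → ($372000 − $250000) × 1.45% × 263/365 = $1274.6493
21 September – 31 December 2025: 102 days, exemption $321000 → ($372000 − $321000) × 1.45% × 102/365 = $206.6548
Total = $1481.3041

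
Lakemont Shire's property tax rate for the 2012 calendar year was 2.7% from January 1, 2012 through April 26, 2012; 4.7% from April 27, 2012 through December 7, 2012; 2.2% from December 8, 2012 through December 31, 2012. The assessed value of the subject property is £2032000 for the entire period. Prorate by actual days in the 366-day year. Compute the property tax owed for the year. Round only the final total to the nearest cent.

£79181.38

January 1 – April 26, 2012: 117 days at 2.7% → £2032000 × 2.7% × 117/366 = £17538.4918
April 27 – December 7, 2012: 225 days at 4.7% → £2032000 × 4.7% × 225/366 = £58711.4754
December 8 – December 31, 2012: 24 days at 2.2% → £2032000 × 2.2% × 24/366 = £2931.4098
Total = £79181.3770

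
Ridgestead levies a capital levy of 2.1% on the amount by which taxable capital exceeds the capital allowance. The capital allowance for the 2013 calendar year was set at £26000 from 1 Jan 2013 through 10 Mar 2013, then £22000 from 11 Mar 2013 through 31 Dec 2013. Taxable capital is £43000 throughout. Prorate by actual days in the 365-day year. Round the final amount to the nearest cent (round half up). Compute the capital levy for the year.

£425.12

1 Jan – 10 Mar 2013: 69 days, exemption £26000 → (£43000 − £26000) × 2.1% × 69/365 = £67.4877
11 Mar – 31 Dec 2013: 296 days, exemption £22000 → (£43000 − £22000) × 2.1% × 296/365 = £357.6329
Total = £425.1205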